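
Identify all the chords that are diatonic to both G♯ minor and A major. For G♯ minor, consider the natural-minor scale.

C♯m, E

Triads in G♯ minor (natural minor): G♯m (i), A♯dim (ii°), B (III), C♯m (iv), D♯m (v), E (VI), F♯ (VII).
Triads in A major: A (I), Bm (ii), C♯m (iii), D (IV), E (V), F♯m (vi), G♯dim (vii°).
Shared triads with their functions: C♯m (iv in G♯ minor, iii in A major); E (VI in G♯ minor, V in A major).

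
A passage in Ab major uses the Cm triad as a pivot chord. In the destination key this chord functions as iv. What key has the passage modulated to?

G minor

The numeral iv denotes a minor triad on scale degree 4. With C on degree 4, the tonic of the new key is G.
Degree 4 carries a minor triad in minor keys, so the destination is G minor.
Check: the diatonic triads of G minor (natural minor) are Gm (i), Adim (ii°), Bb (III), Cm (iv), Dm (v), Eb (VI), F (VII) — Cm is indeed iv.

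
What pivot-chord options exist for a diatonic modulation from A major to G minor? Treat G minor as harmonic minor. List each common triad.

D

Triads in A major: A major (I), B minor (ii), C♯ minor (iii), D major (IV), E major (V), F♯ minor (vi), G♯ diminished (vii°).
Triads in G minor (harmonic minor): G minor (i), A diminished (ii°), B♭ augmented (III+), C minor (iv), D major (V), E♭ major (VI), F♯ diminished (vii°).
Shared triads with their functions: D major (IV in A major, V in G minor).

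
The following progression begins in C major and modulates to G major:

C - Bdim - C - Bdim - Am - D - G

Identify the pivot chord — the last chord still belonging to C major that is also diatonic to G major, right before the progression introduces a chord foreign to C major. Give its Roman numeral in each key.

Chords diatonic to C major: C, Dm, Em, F, G, Am, Bdim.
Reading the progression, the first chord not in that set is D, so the modulation leaves C major there.
The chord immediately before D is Am, which is diatonic to both keys: vi in C major and ii in G major.

Am — vi in C major, ii in G major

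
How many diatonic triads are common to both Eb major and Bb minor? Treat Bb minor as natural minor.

Diatonic triads of Eb major: Eb (I), Fm (ii), Gm (iii), Ab (IV), Bb (V), Cm (vi), Ddim (vii°).
Diatonic triads of Bb minor (natural minor): Bbm (i), Cdim (ii°), Db (III), Ebm (iv), Fm (v), Gb (VI), Ab (VII).
Matching root and quality in both lists: Fm, Ab.
That gives 2 common triads.

2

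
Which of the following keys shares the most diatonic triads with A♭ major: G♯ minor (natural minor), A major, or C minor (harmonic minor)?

C minor

Triads of A♭ major: A♭ (I), B♭m (ii), Cm (iii), D♭ (IV), E♭ (V), Fm (vi), Gdim (vii°).
G♯ minor (natural minor) shares 0: none.
A major shares 0: none.
C minor (harmonic minor) shares 3: A♭, Cm, Fm.
The most common triads (3) are shared with C minor.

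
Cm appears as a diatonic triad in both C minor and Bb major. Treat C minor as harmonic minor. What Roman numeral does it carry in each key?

i in C minor; ii in Bb major

The scale of C minor (harmonic minor) is C D Eb F G Ab B; C is degree 1, and the triad built there (C-Eb-G) is minor, so it is i.
The scale of Bb major is Bb C D Eb F G A; C is degree 2, and the triad built there (C-Eb-G) is minor, so it is ii.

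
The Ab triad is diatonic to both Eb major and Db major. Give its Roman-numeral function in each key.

IV in Eb major; V in Db major

The scale of Eb major is Eb F G Ab Bb C D; Ab is degree 4, and the triad built there (Ab-C-Eb) is major, so it is IV.
The scale of Db major is Db Eb F Gb Ab Bb C; Ab is degree 5, and the triad built there (Ab-C-Eb) is major, so it is V.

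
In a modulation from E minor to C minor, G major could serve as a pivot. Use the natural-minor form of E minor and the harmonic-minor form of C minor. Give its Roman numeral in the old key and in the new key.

III in E minor; V in C minor

The scale of E minor (natural minor) is E F# G A B C D; G is degree 3, and the triad built there (G-B-D) is major, so it is III.
The scale of C minor (harmonic minor) is C D Eb F G Ab B; G is degree 5, and the triad built there (G-B-D) is major, so it is V.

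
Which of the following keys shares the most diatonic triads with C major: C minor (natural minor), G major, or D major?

G major

Triads of C major: C (I), Dm (ii), Em (iii), F (IV), G (V), Am (vi), Bdim (vii°).
C minor (natural minor) shares 0: none.
G major shares 4: C, Em, G, Am.
D major shares 2: Em, G.
The most common triads (4) are shared with G major.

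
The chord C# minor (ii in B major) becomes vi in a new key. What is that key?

E major

The numeral vi denotes a minor triad on scale degree 6. With C# on degree 6, the tonic of the new key is E.
Degree 6 carries a minor triad in major keys, so the destination is E major.
Check: the diatonic triads of E major are E (I), F#m (ii), G#m (iii), A (IV), B (V), C#m (vi), D#dim (vii°) — C# minor is indeed vi.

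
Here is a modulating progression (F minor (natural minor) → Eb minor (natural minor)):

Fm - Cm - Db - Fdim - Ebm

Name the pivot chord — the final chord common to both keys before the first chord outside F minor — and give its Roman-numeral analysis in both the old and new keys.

Db — VI in F minor, VII in Eb minor

Chords diatonic to F minor: Fm, Gdim, Ab, Bbm, Cm, Db, Eb.
Reading the progression, the first chord not in that set is Fdim, so the modulation leaves F minor there.
The chord immediately before Fdim is Db, which is diatonic to both keys: VI in F minor and VII in Eb minor.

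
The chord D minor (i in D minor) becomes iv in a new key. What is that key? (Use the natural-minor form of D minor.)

A minor

The numeral iv denotes a minor triad on scale degree 4. With D on degree 4, the tonic of the new key is A.
Degree 4 carries a minor triad in minor keys, so the destination is A minor.
Check: the diatonic triads of A minor (natural minor) are Am (i), Bdim (ii°), C (III), Dm (iv), Em (v), F (VI), G (VII) — D minor is indeed iv.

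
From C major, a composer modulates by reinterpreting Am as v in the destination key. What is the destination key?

The numeral v denotes a minor triad on scale degree 5. With A on degree 5, the tonic of the new key is D.
Degree 5 carries a minor triad in natural-minor keys, so the destination is D minor.
Check: the diatonic triads of D minor (natural minor) are Dm (i), Edim (ii°), F (III), Gm (iv), Am (v), Bb (VI), C (VII) — Am is indeed v.

D minor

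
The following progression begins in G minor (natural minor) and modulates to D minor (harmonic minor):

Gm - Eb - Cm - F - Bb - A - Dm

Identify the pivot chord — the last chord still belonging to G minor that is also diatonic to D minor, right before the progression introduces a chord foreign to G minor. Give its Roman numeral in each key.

Chords diatonic to G minor: Gm, Adim, Bb, Cm, Dm, Eb, F.
Reading the progression, the first chord not in that set is A, so the modulation leaves G minor there.
The chord immediately before A is Bb, which is diatonic to both keys: III in G minor and VI in D minor.

Bb — III in G minor, VI in D minor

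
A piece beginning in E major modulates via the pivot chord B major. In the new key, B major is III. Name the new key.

G♯ minor

The numeral III denotes a major triad on scale degree 3. With B on degree 3, the tonic of the new key is G♯.
Degree 3 carries a major triad in natural-minor keys, so the destination is G♯ minor.
Check: the diatonic triads of G♯ minor (natural minor) are G♯m (i), A♯dim (ii°), B (III), C♯m (iv), D♯m (v), E (VI), F♯ (VII) — B major is indeed III.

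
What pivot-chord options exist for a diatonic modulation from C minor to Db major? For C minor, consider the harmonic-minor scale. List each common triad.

Fm, Ab

Triads in C minor (harmonic minor): Cm (i), Ddim (ii°), Ebaug (III+), Fm (iv), G (V), Ab (VI), Bdim (vii°).
Triads in Db major: Db (I), Ebm (ii), Fm (iii), Gb (IV), Ab (V), Bbm (vi), Cdim (vii°).
Shared triads with their functions: Fm (iv in C minor, iii in Db major); Ab (VI in C minor, V in Db major).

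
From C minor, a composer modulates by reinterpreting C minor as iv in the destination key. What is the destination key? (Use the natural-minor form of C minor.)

The numeral iv denotes a minor triad on scale degree 4. With C on degree 4, the tonic of the new key is G.
Degree 4 carries a minor triad in minor keys, so the destination is G minor.
Check: the diatonic triads of G minor (natural minor) are Gm (i), Adim (ii°), Bb (III), Cm (iv), Dm (v), Eb (VI), F (VII) — C minor is indeed iv.

G minor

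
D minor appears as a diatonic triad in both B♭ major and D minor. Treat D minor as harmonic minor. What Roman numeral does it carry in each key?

The scale of B♭ major is B♭ C D E♭ F G A; D is degree 3, and the triad built there (D-F-A) is minor, so it is iii.
The scale of D minor (harmonic minor) is D E F G A B♭ C♯; D is degree 1, and the triad built there (D-F-A) is minor, so it is i.

iii in B♭ major; i in D minor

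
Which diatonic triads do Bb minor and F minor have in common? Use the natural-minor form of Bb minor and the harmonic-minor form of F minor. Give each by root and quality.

Bbm, Db, Fm

Triads in Bb minor (natural minor): Bb minor (i), C diminished (ii°), Db major (III), Eb minor (iv), F minor (v), Gb major (VI), Ab major (VII).
Triads in F minor (harmonic minor): F minor (i), G diminished (ii°), Ab augmented (III+), Bb minor (iv), C major (V), Db major (VI), E diminished (vii°).
Shared triads with their functions: Bb minor (i in Bb minor, iv in F minor); Db major (III in Bb minor, VI in F minor); F minor (v in Bb minor, i in F minor).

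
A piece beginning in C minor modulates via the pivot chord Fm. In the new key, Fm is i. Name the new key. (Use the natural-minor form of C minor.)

F minor

The numeral i denotes a minor triad on scale degree 1. With F on degree 1, the tonic of the new key is F.
Degree 1 carries a minor triad in minor keys, so the destination is F minor.
Check: the diatonic triads of F minor (natural minor) are Fm (i), Gdim (ii°), Ab (III), Bbm (iv), Cm (v), Db (VI), Eb (VII) — Fm is indeed i.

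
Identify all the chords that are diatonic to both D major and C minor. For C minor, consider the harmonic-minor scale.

Triads in D major: D (I), Em (ii), F#m (iii), G (IV), A (V), Bm (vi), C#dim (vii°).
Triads in C minor (harmonic minor): Cm (i), Ddim (ii°), Ebaug (III+), Fm (iv), G (V), Ab (VI), Bdim (vii°).
Shared triads with their functions: G (IV in D major, V in C minor).

G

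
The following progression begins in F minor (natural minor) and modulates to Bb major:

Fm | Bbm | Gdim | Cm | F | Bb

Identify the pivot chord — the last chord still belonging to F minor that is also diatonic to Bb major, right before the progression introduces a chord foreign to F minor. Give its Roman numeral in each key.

Cm — v in F minor, ii in Bb major

Chords diatonic to F minor: Fm, Gdim, Ab, Bbm, Cm, Db, Eb.
Reading the progression, the first chord not in that set is F, so the modulation leaves F minor there.
The chord immediately before F is Cm, which is diatonic to both keys: v in F minor and ii in Bb major.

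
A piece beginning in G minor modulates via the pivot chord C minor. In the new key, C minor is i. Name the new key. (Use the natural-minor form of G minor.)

C minor

The numeral i denotes a minor triad on scale degree 1. With C on degree 1, the tonic of the new key is C.
Degree 1 carries a minor triad in minor keys, so the destination is C minor.
Check: the diatonic triads of C minor (natural minor) are Cm (i), Ddim (ii°), Eb (III), Fm (iv), Gm (v), Ab (VI), Bb (VII) — C minor is indeed i.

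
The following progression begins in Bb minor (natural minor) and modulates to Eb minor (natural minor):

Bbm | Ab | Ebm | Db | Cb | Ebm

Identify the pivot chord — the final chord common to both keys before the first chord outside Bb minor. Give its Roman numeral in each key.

Chords diatonic to Bb minor: Bbm, Cdim, Db, Ebm, Fm, Gb, Ab.
Reading the progression, the first chord not in that set is Cb, so the modulation leaves Bb minor there.
The chord immediately before Cb is Db, which is diatonic to both keys: III in Bb minor and VII in Eb minor.

Db — III in Bb minor, VII in Eb minor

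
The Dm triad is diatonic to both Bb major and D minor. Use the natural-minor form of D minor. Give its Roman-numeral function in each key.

The scale of Bb major is Bb C D Eb F G A; D is degree 3, and the triad built there (D-F-A) is minor, so it is iii.
The scale of D minor (natural minor) is D E F G A Bb C; D is degree 1, and the triad built there (D-F-A) is minor, so it is i.

iii in Bb major; i in D minor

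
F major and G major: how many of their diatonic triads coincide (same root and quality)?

2

Diatonic triads of F major: F major (I), G minor (ii), A minor (iii), B♭ major (IV), C major (V), D minor (vi), E diminished (vii°).
Diatonic triads of G major: G major (I), A minor (ii), B minor (iii), C major (IV), D major (V), E minor (vi), F♯ diminished (vii°).
Matching root and quality in both lists: A minor, C major.
That gives 2 common triads.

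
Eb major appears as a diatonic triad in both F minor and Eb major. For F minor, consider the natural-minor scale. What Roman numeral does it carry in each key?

The scale of F minor (natural minor) is F G Ab Bb C Db Eb; Eb is degree 7, and the triad built there (Eb-G-Bb) is major, so it is VII.
The scale of Eb major is Eb F G Ab Bb C D; Eb is degree 1, and the triad built there (Eb-G-Bb) is major, so it is I.

VII in F minor; I in Eb major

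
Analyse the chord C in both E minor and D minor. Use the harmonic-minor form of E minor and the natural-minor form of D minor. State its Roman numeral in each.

The scale of E minor (harmonic minor) is E F# G A B C D#; C is degree 6, and the triad built there (C-E-G) is major, so it is VI.
The scale of D minor (natural minor) is D E F G A Bb C; C is degree 7, and the triad built there (C-E-G) is major, so it is VII.

VI in E minor; VII in D minor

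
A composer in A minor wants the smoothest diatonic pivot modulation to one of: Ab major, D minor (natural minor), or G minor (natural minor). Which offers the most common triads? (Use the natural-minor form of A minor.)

Triads of A minor (natural minor): A minor (i), B diminished (ii°), C major (III), D minor (iv), E minor (v), F major (VI), G major (VII).
Ab major shares 0: none.
D minor (natural minor) shares 4: Am, C, Dm, F.
G minor (natural minor) shares 2: Dm, F.
The most common triads (4) are shared with D minor.

D minor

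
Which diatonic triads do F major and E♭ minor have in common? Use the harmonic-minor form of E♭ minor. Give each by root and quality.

Triads in F major: F major (I), G minor (ii), A minor (iii), B♭ major (IV), C major (V), D minor (vi), E diminished (vii°).
Triads in E♭ minor (harmonic minor): E♭ minor (i), F diminished (ii°), G♭ augmented (III+), A♭ minor (iv), B♭ major (V), C♭ major (VI), D diminished (vii°).
Shared triads with their functions: B♭ major (IV in F major, V in E♭ minor).

B♭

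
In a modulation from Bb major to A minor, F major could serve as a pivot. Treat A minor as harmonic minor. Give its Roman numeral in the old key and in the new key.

V in Bb major; VI in A minor

The scale of Bb major is Bb C D Eb F G A; F is degree 5, and the triad built there (F-A-C) is major, so it is V.
The scale of A minor (harmonic minor) is A B C D E F G#; F is degree 6, and the triad built there (F-A-C) is major, so it is VI.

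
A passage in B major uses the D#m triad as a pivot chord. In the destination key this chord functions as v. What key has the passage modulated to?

The numeral v denotes a minor triad on scale degree 5. With D# on degree 5, the tonic of the new key is G#.
Degree 5 carries a minor triad in natural-minor keys, so the destination is G# minor.
Check: the diatonic triads of G# minor (natural minor) are G#m (i), A#dim (ii°), B (III), C#m (iv), D#m (v), E (VI), F# (VII) — D#m is indeed v.

G# minor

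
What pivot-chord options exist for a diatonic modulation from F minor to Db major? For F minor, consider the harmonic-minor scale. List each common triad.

Fm, Bbm, Db

Triads in F minor (harmonic minor): F minor (i), G diminished (ii°), Ab augmented (III+), Bb minor (iv), C major (V), Db major (VI), E diminished (vii°).
Triads in Db major: Db major (I), Eb minor (ii), F minor (iii), Gb major (IV), Ab major (V), Bb minor (vi), C diminished (vii°).
Shared triads with their functions: F minor (i in F minor, iii in Db major); Bb minor (iv in F minor, vi in Db major); Db major (VI in F minor, I in Db major).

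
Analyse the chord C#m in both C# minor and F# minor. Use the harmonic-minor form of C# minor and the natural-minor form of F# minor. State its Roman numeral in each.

The scale of C# minor (harmonic minor) is C# D# E F# G# A B#; C# is degree 1, and the triad built there (C#-E-G#) is minor, so it is i.
The scale of F# minor (natural minor) is F# G# A B C# D E; C# is degree 5, and the triad built there (C#-E-G#) is minor, so it is v.

i in C# minor; v in F# minor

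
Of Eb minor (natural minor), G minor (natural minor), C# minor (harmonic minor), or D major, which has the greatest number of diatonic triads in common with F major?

G minor

Triads of F major: F (I), Gm (ii), Am (iii), Bb (IV), C (V), Dm (vi), Edim (vii°).
Eb minor (natural minor) shares 0: none.
G minor (natural minor) shares 4: F, Gm, Bb, Dm.
C# minor (harmonic minor) shares 0: none.
D major shares 0: none.
The most common triads (4) are shared with G minor.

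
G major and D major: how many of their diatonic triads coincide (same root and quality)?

4

Diatonic triads of G major: G (I), Am (ii), Bm (iii), C (IV), D (V), Em (vi), F♯dim (vii°).
Diatonic triads of D major: D (I), Em (ii), F♯m (iii), G (IV), A (V), Bm (vi), C♯dim (vii°).
Matching root and quality in both lists: G, Bm, D, Em.
That gives 4 common triads.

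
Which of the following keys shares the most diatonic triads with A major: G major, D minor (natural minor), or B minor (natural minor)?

B minor

Triads of A major: A (I), Bm (ii), C#m (iii), D (IV), E (V), F#m (vi), G#dim (vii°).
G major shares 2: Bm, D.
D minor (natural minor) shares 0: none.
B minor (natural minor) shares 4: A, Bm, D, F#m.
The most common triads (4) are shared with B minor.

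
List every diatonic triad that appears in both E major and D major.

F#m, A

Triads in E major: E (I), F#m (ii), G#m (iii), A (IV), B (V), C#m (vi), D#dim (vii°).
Triads in D major: D (I), Em (ii), F#m (iii), G (IV), A (V), Bm (vi), C#dim (vii°).
Shared triads with their functions: F#m (ii in E major, iii in D major); A (IV in E major, V in D major).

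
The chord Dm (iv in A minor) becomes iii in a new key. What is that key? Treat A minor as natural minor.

B♭ major

The numeral iii denotes a minor triad on scale degree 3. With D on degree 3, the tonic of the new key is B♭.
Degree 3 carries a minor triad in major keys, so the destination is B♭ major.
Check: the diatonic triads of B♭ major are B♭ (I), Cm (ii), Dm (iii), E♭ (IV), F (V), Gm (vi), Adim (vii°) — Dm is indeed iii.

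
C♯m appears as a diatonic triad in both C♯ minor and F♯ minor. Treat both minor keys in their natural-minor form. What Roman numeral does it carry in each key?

The scale of C♯ minor (natural minor) is C♯ D♯ E F♯ G♯ A B; C♯ is degree 1, and the triad built there (C♯-E-G♯) is minor, so it is i.
The scale of F♯ minor (natural minor) is F♯ G♯ A B C♯ D E; C♯ is degree 5, and the triad built there (C♯-E-G♯) is minor, so it is v.

i in C♯ minor; v in F♯ minor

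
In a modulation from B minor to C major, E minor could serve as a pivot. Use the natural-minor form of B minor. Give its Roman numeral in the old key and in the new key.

iv in B minor; iii in C major

The scale of B minor (natural minor) is B C# D E F# G A; E is degree 4, and the triad built there (E-G-B) is minor, so it is iv.
The scale of C major is C D E F G A B; E is degree 3, and the triad built there (E-G-B) is minor, so it is iii.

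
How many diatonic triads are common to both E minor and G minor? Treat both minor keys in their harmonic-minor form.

Diatonic triads of E minor (harmonic minor): E minor (i), F♯ diminished (ii°), G augmented (III+), A minor (iv), B major (V), C major (VI), D♯ diminished (vii°).
Diatonic triads of G minor (harmonic minor): G minor (i), A diminished (ii°), B♭ augmented (III+), C minor (iv), D major (V), E♭ major (VI), F♯ diminished (vii°).
Matching root and quality in both lists: F♯ diminished.
That gives 1 common triad.

1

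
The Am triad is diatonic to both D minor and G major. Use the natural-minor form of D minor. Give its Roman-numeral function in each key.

v in D minor; ii in G major

The scale of D minor (natural minor) is D E F G A Bb C; A is degree 5, and the triad built there (A-C-E) is minor, so it is v.
The scale of G major is G A B C D E F#; A is degree 2, and the triad built there (A-C-E) is minor, so it is ii.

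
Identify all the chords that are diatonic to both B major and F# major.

Triads in B major: B (I), C#m (ii), D#m (iii), E (IV), F# (V), G#m (vi), A#dim (vii°).
Triads in F# major: F# (I), G#m (ii), A#m (iii), B (IV), C# (V), D#m (vi), E#dim (vii°).
Shared triads with their functions: B (I in B major, IV in F# major); D#m (iii in B major, vi in F# major); F# (V in B major, I in F# major); G#m (vi in B major, ii in F# major).

B, D#m, F#, G#m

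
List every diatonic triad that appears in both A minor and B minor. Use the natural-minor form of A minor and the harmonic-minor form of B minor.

Em, G

Triads in A minor (natural minor): Am (i), Bdim (ii°), C (III), Dm (iv), Em (v), F (VI), G (VII).
Triads in B minor (harmonic minor): Bm (i), C#dim (ii°), Daug (III+), Em (iv), F# (V), G (VI), A#dim (vii°).
Shared triads with their functions: Em (v in A minor, iv in B minor); G (VII in A minor, VI in B minor).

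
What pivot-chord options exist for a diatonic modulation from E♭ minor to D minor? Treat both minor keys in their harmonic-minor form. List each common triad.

B♭

Triads in E♭ minor (harmonic minor): E♭ minor (i), F diminished (ii°), G♭ augmented (III+), A♭ minor (iv), B♭ major (V), C♭ major (VI), D diminished (vii°).
Triads in D minor (harmonic minor): D minor (i), E diminished (ii°), F augmented (III+), G minor (iv), A major (V), B♭ major (VI), C♯ diminished (vii°).
Shared triads with their functions: B♭ major (V in E♭ minor, VI in D minor).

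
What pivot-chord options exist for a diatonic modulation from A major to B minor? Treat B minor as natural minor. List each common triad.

Triads in A major: A (I), Bm (ii), C♯m (iii), D (IV), E (V), F♯m (vi), G♯dim (vii°).
Triads in B minor (natural minor): Bm (i), C♯dim (ii°), D (III), Em (iv), F♯m (v), G (VI), A (VII).
Shared triads with their functions: A (I in A major, VII in B minor); Bm (ii in A major, i in B minor); D (IV in A major, III in B minor); F♯m (vi in A major, v in B minor).

A, Bm, D, F♯m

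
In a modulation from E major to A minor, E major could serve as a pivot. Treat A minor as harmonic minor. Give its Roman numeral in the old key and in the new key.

I in E major; V in A minor

The scale of E major is E F# G# A B C# D#; E is degree 1, and the triad built there (E-G#-B) is major, so it is I.
The scale of A minor (harmonic minor) is A B C D E F G#; E is degree 5, and the triad built there (E-G#-B) is major, so it is V.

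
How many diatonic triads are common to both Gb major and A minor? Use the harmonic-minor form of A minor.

Diatonic triads of Gb major: Gb major (I), Ab minor (ii), Bb minor (iii), Cb major (IV), Db major (V), Eb minor (vi), F diminished (vii°).
Diatonic triads of A minor (harmonic minor): A minor (i), B diminished (ii°), C augmented (III+), D minor (iv), E major (V), F major (VI), G# diminished (vii°).
No triad has the same root and quality in both keys.

0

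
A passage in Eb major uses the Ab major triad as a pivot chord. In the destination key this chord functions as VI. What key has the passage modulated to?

C minor

The numeral VI denotes a major triad on scale degree 6. With Ab on degree 6, the tonic of the new key is C.
Degree 6 carries a major triad in minor keys, so the destination is C minor.
Check: the diatonic triads of C minor (natural minor) are Cm (i), Ddim (ii°), Eb (III), Fm (iv), Gm (v), Ab (VI), Bb (VII) — Ab major is indeed VI.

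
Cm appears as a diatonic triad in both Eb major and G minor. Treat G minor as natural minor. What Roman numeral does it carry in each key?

vi in Eb major; iv in G minor

The scale of Eb major is Eb F G Ab Bb C D; C is degree 6, and the triad built there (C-Eb-G) is minor, so it is vi.
The scale of G minor (natural minor) is G A Bb C D Eb F; C is degree 4, and the triad built there (C-Eb-G) is minor, so it is iv.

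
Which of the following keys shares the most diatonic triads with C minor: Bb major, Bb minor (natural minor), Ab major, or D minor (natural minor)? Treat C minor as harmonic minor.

Ab major

Triads of C minor (harmonic minor): Cm (i), Ddim (ii°), Ebaug (III+), Fm (iv), G (V), Ab (VI), Bdim (vii°).
Bb major shares 1: Cm.
Bb minor (natural minor) shares 2: Fm, Ab.
Ab major shares 3: Cm, Fm, Ab.
D minor (natural minor) shares 0: none.
The most common triads (3) are shared with Ab major.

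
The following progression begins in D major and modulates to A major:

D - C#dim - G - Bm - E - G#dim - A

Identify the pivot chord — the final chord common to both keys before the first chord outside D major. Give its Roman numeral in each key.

Bm — vi in D major, ii in A major

Chords diatonic to D major: D, Em, F#m, G, A, Bm, C#dim.
Reading the progression, the first chord not in that set is E, so the modulation leaves D major there.
The chord immediately before E is Bm, which is diatonic to both keys: vi in D major and ii in A major.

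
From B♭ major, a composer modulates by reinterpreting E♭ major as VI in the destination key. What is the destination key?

G minor

The numeral VI denotes a major triad on scale degree 6. With E♭ on degree 6, the tonic of the new key is G.
Degree 6 carries a major triad in minor keys, so the destination is G minor.
Check: the diatonic triads of G minor (natural minor) are Gm (i), Adim (ii°), B♭ (III), Cm (iv), Dm (v), E♭ (VI), F (VII) — E♭ major is indeed VI.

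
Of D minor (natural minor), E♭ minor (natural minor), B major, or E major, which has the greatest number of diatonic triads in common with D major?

Triads of D major: D major (I), E minor (ii), F♯ minor (iii), G major (IV), A major (V), B minor (vi), C♯ diminished (vii°).
D minor (natural minor) shares 0: none.
E♭ minor (natural minor) shares 0: none.
B major shares 0: none.
E major shares 2: F♯m, A.
The most common triads (2) are shared with E major.

E major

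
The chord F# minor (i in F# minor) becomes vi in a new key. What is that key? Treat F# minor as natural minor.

The numeral vi denotes a minor triad on scale degree 6. With F# on degree 6, the tonic of the new key is A.
Degree 6 carries a minor triad in major keys, so the destination is A major.
Check: the diatonic triads of A major are A (I), Bm (ii), C#m (iii), D (IV), E (V), F#m (vi), G#dim (vii°) — F# minor is indeed vi.

A major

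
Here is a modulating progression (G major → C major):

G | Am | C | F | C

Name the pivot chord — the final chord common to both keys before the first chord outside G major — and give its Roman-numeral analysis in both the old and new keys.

C — IV in G major, I in C major

Chords diatonic to G major: G, Am, Bm, C, D, Em, F#dim.
Reading the progression, the first chord not in that set is F, so the modulation leaves G major there.
The chord immediately before F is C, which is diatonic to both keys: IV in G major and I in C major.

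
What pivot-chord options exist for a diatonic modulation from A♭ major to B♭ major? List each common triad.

Cm, E♭

Triads in A♭ major: A♭ (I), B♭m (ii), Cm (iii), D♭ (IV), E♭ (V), Fm (vi), Gdim (vii°).
Triads in B♭ major: B♭ (I), Cm (ii), Dm (iii), E♭ (IV), F (V), Gm (vi), Adim (vii°).
Shared triads with their functions: Cm (iii in A♭ major, ii in B♭ major); E♭ (V in A♭ major, IV in B♭ major).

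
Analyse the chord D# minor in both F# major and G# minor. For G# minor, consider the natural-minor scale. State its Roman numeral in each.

The scale of F# major is F# G# A# B C# D# E#; D# is degree 6, and the triad built there (D#-F#-A#) is minor, so it is vi.
The scale of G# minor (natural minor) is G# A# B C# D# E F#; D# is degree 5, and the triad built there (D#-F#-A#) is minor, so it is v.

vi in F# major; v in G# minor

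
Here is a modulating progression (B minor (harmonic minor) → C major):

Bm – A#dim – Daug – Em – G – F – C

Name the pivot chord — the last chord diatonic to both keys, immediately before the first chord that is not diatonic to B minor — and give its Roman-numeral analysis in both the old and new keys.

Chords diatonic to B minor: Bm, C#dim, Daug, Em, F#, G, A#dim.
Reading the progression, the first chord not in that set is F, so the modulation leaves B minor there.
The chord immediately before F is G, which is diatonic to both keys: VI in B minor and V in C major.

G — VI in B minor, V in C major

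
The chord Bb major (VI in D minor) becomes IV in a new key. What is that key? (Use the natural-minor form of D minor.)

F major

The numeral IV denotes a major triad on scale degree 4. With Bb on degree 4, the tonic of the new key is F.
Degree 4 carries a major triad in major keys, so the destination is F major.
Check: the diatonic triads of F major are F (I), Gm (ii), Am (iii), Bb (IV), C (V), Dm (vi), Edim (vii°) — Bb major is indeed IV.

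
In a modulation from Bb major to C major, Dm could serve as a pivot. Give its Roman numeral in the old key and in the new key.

The scale of Bb major is Bb C D Eb F G A; D is degree 3, and the triad built there (D-F-A) is minor, so it is iii.
The scale of C major is C D E F G A B; D is degree 2, and the triad built there (D-F-A) is minor, so it is ii.

iii in Bb major; ii in C major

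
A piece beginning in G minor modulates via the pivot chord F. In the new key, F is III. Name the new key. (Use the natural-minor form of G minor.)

The numeral III denotes a major triad on scale degree 3. With F on degree 3, the tonic of the new key is D.
Degree 3 carries a major triad in natural-minor keys, so the destination is D minor.
Check: the diatonic triads of D minor (natural minor) are Dm (i), Edim (ii°), F (III), Gm (iv), Am (v), Bb (VI), C (VII) — F is indeed III.

D minor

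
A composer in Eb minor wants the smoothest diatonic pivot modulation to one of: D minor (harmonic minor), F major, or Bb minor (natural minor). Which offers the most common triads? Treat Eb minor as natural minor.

Bb minor

Triads of Eb minor (natural minor): Ebm (i), Fdim (ii°), Gb (III), Abm (iv), Bbm (v), Cb (VI), Db (VII).
D minor (harmonic minor) shares 0: none.
F major shares 0: none.
Bb minor (natural minor) shares 4: Ebm, Gb, Bbm, Db.
The most common triads (4) are shared with Bb minor.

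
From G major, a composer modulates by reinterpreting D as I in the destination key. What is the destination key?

D major

The numeral I denotes a major triad on scale degree 1. With D on degree 1, the tonic of the new key is D.
Degree 1 carries a major triad in major keys, so the destination is D major.
Check: the diatonic triads of D major are D (I), Em (ii), F#m (iii), G (IV), A (V), Bm (vi), C#dim (vii°) — D is indeed I.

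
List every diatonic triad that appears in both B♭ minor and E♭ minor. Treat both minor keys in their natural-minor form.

Triads in B♭ minor (natural minor): B♭m (i), Cdim (ii°), D♭ (III), E♭m (iv), Fm (v), G♭ (VI), A♭ (VII).
Triads in E♭ minor (natural minor): E♭m (i), Fdim (ii°), G♭ (III), A♭m (iv), B♭m (v), C♭ (VI), D♭ (VII).
Shared triads with their functions: B♭m (i in B♭ minor, v in E♭ minor); D♭ (III in B♭ minor, VII in E♭ minor); E♭m (iv in B♭ minor, i in E♭ minor); G♭ (VI in B♭ minor, III in E♭ minor).

B♭m, D♭, E♭m, G♭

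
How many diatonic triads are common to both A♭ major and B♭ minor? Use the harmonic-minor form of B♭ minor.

1

Diatonic triads of A♭ major: A♭ (I), B♭m (ii), Cm (iii), D♭ (IV), E♭ (V), Fm (vi), Gdim (vii°).
Diatonic triads of B♭ minor (harmonic minor): B♭m (i), Cdim (ii°), D♭aug (III+), E♭m (iv), F (V), G♭ (VI), Adim (vii°).
Matching root and quality in both lists: B♭m.
That gives 1 common triad.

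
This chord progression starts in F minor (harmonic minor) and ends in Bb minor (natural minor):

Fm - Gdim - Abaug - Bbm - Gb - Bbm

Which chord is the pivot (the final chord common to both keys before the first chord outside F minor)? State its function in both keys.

Bbm — iv in F minor, i in Bb minor

Chords diatonic to F minor: Fm, Gdim, Abaug, Bbm, C, Db, Edim.
Reading the progression, the first chord not in that set is Gb, so the modulation leaves F minor there.
The chord immediately before Gb is Bbm, which is diatonic to both keys: iv in F minor and i in Bb minor.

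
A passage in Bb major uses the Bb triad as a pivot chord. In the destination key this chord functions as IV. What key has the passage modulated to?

The numeral IV denotes a major triad on scale degree 4. With Bb on degree 4, the tonic of the new key is F.
Degree 4 carries a major triad in major keys, so the destination is F major.
Check: the diatonic triads of F major are F (I), Gm (ii), Am (iii), Bb (IV), C (V), Dm (vi), Edim (vii°) — Bb is indeed IV.

F major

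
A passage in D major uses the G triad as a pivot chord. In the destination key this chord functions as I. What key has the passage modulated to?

The numeral I denotes a major triad on scale degree 1. With G on degree 1, the tonic of the new key is G.
Degree 1 carries a major triad in major keys, so the destination is G major.
Check: the diatonic triads of G major are G (I), Am (ii), Bm (iii), C (IV), D (V), Em (vi), F#dim (vii°) — G is indeed I.

G major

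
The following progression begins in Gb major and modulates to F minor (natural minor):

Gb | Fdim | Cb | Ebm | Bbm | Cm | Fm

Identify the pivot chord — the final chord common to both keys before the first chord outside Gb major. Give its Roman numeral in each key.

Bbm — iii in Gb major, iv in F minor

Chords diatonic to Gb major: Gb, Abm, Bbm, Cb, Db, Ebm, Fdim.
Reading the progression, the first chord not in that set is Cm, so the modulation leaves Gb major there.
The chord immediately before Cm is Bbm, which is diatonic to both keys: iii in Gb major and iv in F minor.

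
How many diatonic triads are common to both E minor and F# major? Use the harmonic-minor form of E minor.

1

Diatonic triads of E minor (harmonic minor): E minor (i), F# diminished (ii°), G augmented (III+), A minor (iv), B major (V), C major (VI), D# diminished (vii°).
Diatonic triads of F# major: F# major (I), G# minor (ii), A# minor (iii), B major (IV), C# major (V), D# minor (vi), E# diminished (vii°).
Matching root and quality in both lists: B major.
That gives 1 common triad.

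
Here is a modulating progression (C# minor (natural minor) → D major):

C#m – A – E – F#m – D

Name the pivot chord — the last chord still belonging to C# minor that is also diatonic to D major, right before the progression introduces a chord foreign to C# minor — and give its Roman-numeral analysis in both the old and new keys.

Chords diatonic to C# minor: C#m, D#dim, E, F#m, G#m, A, B.
Reading the progression, the first chord not in that set is D, so the modulation leaves C# minor there.
The chord immediately before D is F#m, which is diatonic to both keys: iv in C# minor and iii in D major.

F#m — iv in C# minor, iii in D major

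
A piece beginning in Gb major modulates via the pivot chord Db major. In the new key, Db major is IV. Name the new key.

Ab major

The numeral IV denotes a major triad on scale degree 4. With Db on degree 4, the tonic of the new key is Ab.
Degree 4 carries a major triad in major keys, so the destination is Ab major.
Check: the diatonic triads of Ab major are Ab (I), Bbm (ii), Cm (iii), Db (IV), Eb (V), Fm (vi), Gdim (vii°) — Db major is indeed IV.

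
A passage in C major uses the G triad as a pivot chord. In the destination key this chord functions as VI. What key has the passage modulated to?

The numeral VI denotes a major triad on scale degree 6. With G on degree 6, the tonic of the new key is B.
Degree 6 carries a major triad in minor keys, so the destination is B minor.
Check: the diatonic triads of B minor (natural minor) are Bm (i), C♯dim (ii°), D (III), Em (iv), F♯m (v), G (VI), A (VII) — G is indeed VI.

B minor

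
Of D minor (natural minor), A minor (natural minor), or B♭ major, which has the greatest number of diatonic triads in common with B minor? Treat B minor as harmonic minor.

A minor

Triads of B minor (harmonic minor): B minor (i), C♯ diminished (ii°), D augmented (III+), E minor (iv), F♯ major (V), G major (VI), A♯ diminished (vii°).
D minor (natural minor) shares 0: none.
A minor (natural minor) shares 2: Em, G.
B♭ major shares 0: none.
The most common triads (2) are shared with A minor.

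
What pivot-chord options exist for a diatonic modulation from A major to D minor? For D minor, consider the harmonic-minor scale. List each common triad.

A

Triads in A major: A (I), Bm (ii), C#m (iii), D (IV), E (V), F#m (vi), G#dim (vii°).
Triads in D minor (harmonic minor): Dm (i), Edim (ii°), Faug (III+), Gm (iv), A (V), Bb (VI), C#dim (vii°).
Shared triads with their functions: A (I in A major, V in D minor).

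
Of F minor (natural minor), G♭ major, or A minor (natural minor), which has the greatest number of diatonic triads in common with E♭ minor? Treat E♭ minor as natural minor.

G♭ major

Triads of E♭ minor (natural minor): E♭m (i), Fdim (ii°), G♭ (III), A♭m (iv), B♭m (v), C♭ (VI), D♭ (VII).
F minor (natural minor) shares 2: B♭m, D♭.
G♭ major shares 7: E♭m, Fdim, G♭, A♭m, B♭m, C♭, D♭.
A minor (natural minor) shares 0: none.
The most common triads (7) are shared with G♭ major.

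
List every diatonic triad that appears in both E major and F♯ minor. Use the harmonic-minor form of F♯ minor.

F♯m

Triads in E major: E (I), F♯m (ii), G♯m (iii), A (IV), B (V), C♯m (vi), D♯dim (vii°).
Triads in F♯ minor (harmonic minor): F♯m (i), G♯dim (ii°), Aaug (III+), Bm (iv), C♯ (V), D (VI), E♯dim (vii°).
Shared triads with their functions: F♯m (ii in E major, i in F♯ minor).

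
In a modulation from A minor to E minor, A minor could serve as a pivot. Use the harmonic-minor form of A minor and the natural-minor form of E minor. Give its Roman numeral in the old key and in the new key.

i in A minor; iv in E minor

The scale of A minor (harmonic minor) is A B C D E F G#; A is degree 1, and the triad built there (A-C-E) is minor, so it is i.
The scale of E minor (natural minor) is E F# G A B C D; A is degree 4, and the triad built there (A-C-E) is minor, so it is iv.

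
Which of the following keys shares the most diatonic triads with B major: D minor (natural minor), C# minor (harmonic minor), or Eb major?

C# minor

Triads of B major: B (I), C#m (ii), D#m (iii), E (IV), F# (V), G#m (vi), A#dim (vii°).
D minor (natural minor) shares 0: none.
C# minor (harmonic minor) shares 1: C#m.
Eb major shares 0: none.
The most common triads (1) are shared with C# minor.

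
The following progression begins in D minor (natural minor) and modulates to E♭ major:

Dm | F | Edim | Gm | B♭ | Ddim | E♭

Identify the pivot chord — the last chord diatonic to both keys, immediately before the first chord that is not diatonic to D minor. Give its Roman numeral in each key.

B♭ — VI in D minor, V in E♭ major

Chords diatonic to D minor: Dm, Edim, F, Gm, Am, B♭, C.
Reading the progression, the first chord not in that set is Ddim, so the modulation leaves D minor there.
The chord immediately before Ddim is B♭, which is diatonic to both keys: VI in D minor and V in E♭ major.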